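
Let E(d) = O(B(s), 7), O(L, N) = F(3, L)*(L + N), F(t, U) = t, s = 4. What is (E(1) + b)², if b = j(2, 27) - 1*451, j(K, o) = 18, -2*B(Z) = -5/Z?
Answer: 10764961/64 ≈ 1.6820e+5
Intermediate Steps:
B(Z) = 5/(2*Z) (B(Z) = -(-5)/(2*Z) = 5/(2*Z))
O(L, N) = 3*L + 3*N (O(L, N) = 3*(L + N) = 3*L + 3*N)
E(d) = 183/8 (E(d) = 3*((5/2)/4) + 3*7 = 3*((5/2)*(¼)) + 21 = 3*(5/8) + 21 = 15/8 + 21 = 183/8)
b = -433 (b = 18 - 1*451 = 18 - 451 = -433)
(E(1) + b)² = (183/8 - 433)² = (-3281/8)² = 10764961/64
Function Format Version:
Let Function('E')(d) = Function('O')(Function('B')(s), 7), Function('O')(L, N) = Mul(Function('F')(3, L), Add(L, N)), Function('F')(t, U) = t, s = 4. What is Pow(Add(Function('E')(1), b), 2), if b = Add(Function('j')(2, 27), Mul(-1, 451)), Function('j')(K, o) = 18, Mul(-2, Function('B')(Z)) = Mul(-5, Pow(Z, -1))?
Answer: Rational(10764961, 64) ≈ 1.6820e+5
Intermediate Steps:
Function('B')(Z) = Mul(Rational(5, 2), Pow(Z, -1)) (Function('B')(Z) = Mul(Rational(-1, 2), Mul(-5, Pow(Z, -1))) = Mul(Rational(5, 2), Pow(Z, -1)))
Function('O')(L, N) = Add(Mul(3, L), Mul(3, N)) (Function('O')(L, N) = Mul(3, Add(L, N)) = Add(Mul(3, L), Mul(3, N)))
Function('E')(d) = Rational(183, 8) (Function('E')(d) = Add(Mul(3, Mul(Rational(5, 2), Pow(4, -1))), Mul(3, 7)) = Add(Mul(3, Mul(Rational(5, 2), Rational(1, 4))), 21) = Add(Mul(3, Rational(5, 8)), 21) = Add(Rational(15, 8), 21) = Rational(183, 8))
b = -433 (b = Add(18, Mul(-1, 451)) = Add(18, -451) = -433)
Pow(Add(Function('E')(1), b), 2) = Pow(Add(Rational(183, 8), -433), 2) = Pow(Rational(-3281, 8), 2) = Rational(10764961, 64)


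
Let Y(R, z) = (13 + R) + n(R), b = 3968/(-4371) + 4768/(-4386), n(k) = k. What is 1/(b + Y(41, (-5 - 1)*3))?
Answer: 103071/9586129 ≈ 0.010752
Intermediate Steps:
b = -205616/103071 (b = 3968*(-1/4371) + 4768*(-1/4386) = -128/141 - 2384/2193 = -205616/103071 ≈ -1.9949)
Y(R, z) = 13 + 2*R (Y(R, z) = (13 + R) + R = 13 + 2*R)
1/(b + Y(41, (-5 - 1)*3)) = 1/(-205616/103071 + (13 + 2*41)) = 1/(-205616/103071 + (13 + 82)) = 1/(-205616/103071 + 95) = 1/(9586129/103071) = 103071/9586129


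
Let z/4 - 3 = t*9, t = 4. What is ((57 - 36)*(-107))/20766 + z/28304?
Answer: -2514983/24490036 ≈ -0.10269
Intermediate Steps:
z = 156 (z = 12 + 4*(4*9) = 12 + 4*36 = 12 + 144 = 156)
((57 - 36)*(-107))/20766 + z/28304 = ((57 - 36)*(-107))/20766 + 156/28304 = (21*(-107))*(1/20766) + 156*(1/28304) = -2247*1/20766 + 39/7076 = -749/6922 + 39/7076 = -2514983/24490036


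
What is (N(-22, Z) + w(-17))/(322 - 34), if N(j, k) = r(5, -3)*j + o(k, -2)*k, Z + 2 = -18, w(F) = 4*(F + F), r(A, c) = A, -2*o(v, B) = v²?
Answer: 1877/144 ≈ 13.035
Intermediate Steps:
o(v, B) = -v²/2
w(F) = 8*F (w(F) = 4*(2*F) = 8*F)
Z = -20 (Z = -2 - 18 = -20)
N(j, k) = 5*j - k³/2 (N(j, k) = 5*j + (-k²/2)*k = 5*j - k³/2)
(N(-22, Z) + w(-17))/(322 - 34) = ((5*(-22) - ½*(-20)³) + 8*(-17))/(322 - 34) = ((-110 - ½*(-8000)) - 136)/288 = ((-110 + 4000) - 136)*(1/288) = (3890 - 136)*(1/288) = 3754*(1/288) = 1877/144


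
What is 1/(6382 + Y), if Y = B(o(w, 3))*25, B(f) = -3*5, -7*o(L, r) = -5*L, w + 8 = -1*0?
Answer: 1/6007 ≈ 0.00016647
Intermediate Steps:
w = -8 (w = -8 - 1*0 = -8 + 0 = -8)
o(L, r) = 5*L/7 (o(L, r) = -(-5)*L/7 = 5*L/7)
B(f) = -15
Y = -375 (Y = -15*25 = -375)
1/(6382 + Y) = 1/(6382 - 375) = 1/6007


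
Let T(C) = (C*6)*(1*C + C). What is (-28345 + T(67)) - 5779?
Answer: 19744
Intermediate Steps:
T(C) = 12*C**2 (T(C) = (6*C)*(C + C) = (6*C)*(2*C) = 12*C**2)
(-28345 + T(67)) - 5779 = (-28345 + 12*67**2) - 5779 = (-28345 + 12*4489) - 5779 = (-28345 + 53868) - 5779 = 25523 - 5779 = 19744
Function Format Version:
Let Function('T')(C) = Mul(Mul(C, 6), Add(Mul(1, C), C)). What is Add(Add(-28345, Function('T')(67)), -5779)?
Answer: 19744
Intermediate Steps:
Function('T')(C) = Mul(12, Pow(C, 2)) (Function('T')(C) = Mul(Mul(6, C), Add(C, C)) = Mul(Mul(6, C), Mul(2, C)) = Mul(12, Pow(C, 2)))
Add(Add(-28345, Function('T')(67)), -5779) = Add(Add(-28345, Mul(12, Pow(67, 2))), -5779) = Add(Add(-28345, Mul(12, 4489)), -5779) = Add(Add(-28345, 53868), -5779) = Add(25523, -5779) = 19744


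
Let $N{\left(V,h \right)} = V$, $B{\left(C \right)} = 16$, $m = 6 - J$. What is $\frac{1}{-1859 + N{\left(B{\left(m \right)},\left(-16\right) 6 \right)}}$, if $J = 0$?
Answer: $- \frac{1}{1843} \approx -0.00054259$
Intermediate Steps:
$m = 6$ ($m = 6 - 0 = 6 + 0 = 6$)
$\frac{1}{-1859 + N{\left(B{\left(m \right)},\left(-16\right) 6 \right)}} = \frac{1}{-1859 + 16} = \frac{1}{-1843} = - \frac{1}{1843}$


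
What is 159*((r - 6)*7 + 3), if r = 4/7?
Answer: -5565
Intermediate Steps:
r = 4/7 (r = 4*(⅐) = 4/7 ≈ 0.57143)
159*((r - 6)*7 + 3) = 159*((4/7 - 6)*7 + 3) = 159*(-38/7*7 + 3) = 159*(-38 + 3) = 159*(-35) = -5565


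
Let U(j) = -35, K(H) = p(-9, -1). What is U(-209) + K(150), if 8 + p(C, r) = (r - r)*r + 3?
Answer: -40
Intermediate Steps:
p(C, r) = -5 (p(C, r) = -8 + ((r - r)*r + 3) = -8 + (0*r + 3) = -8 + (0 + 3) = -8 + 3 = -5)
K(H) = -5
U(-209) + K(150) = -35 - 5 = -40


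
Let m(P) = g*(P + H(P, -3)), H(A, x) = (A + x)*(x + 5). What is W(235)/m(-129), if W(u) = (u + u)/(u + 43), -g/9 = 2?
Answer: 235/983286 ≈ 0.00023899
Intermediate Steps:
g = -18 (g = -9*2 = -18)
H(A, x) = (5 + x)*(A + x) (H(A, x) = (A + x)*(5 + x) = (5 + x)*(A + x))
W(u) = 2*u/(43 + u) (W(u) = (2*u)/(43 + u) = 2*u/(43 + u))
m(P) = 108 - 54*P (m(P) = -18*(P + ((-3)**2 + 5*P + 5*(-3) + P*(-3))) = -18*(P + (9 + 5*P - 15 - 3*P)) = -18*(P + (-6 + 2*P)) = -18*(-6 + 3*P) = 108 - 54*P)
W(235)/m(-129) = (2*235/(43 + 235))/(108 - 54*(-129)) = (2*235/278)/(108 + 6966) = (2*235*(1/278))/7074 = (235/139)*(1/7074) = 235/983286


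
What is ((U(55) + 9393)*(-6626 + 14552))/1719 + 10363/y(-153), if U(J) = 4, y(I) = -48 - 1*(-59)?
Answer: 279033613/6303 ≈ 44270.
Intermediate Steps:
y(I) = 11 (y(I) = -48 + 59 = 11)
((U(55) + 9393)*(-6626 + 14552))/1719 + 10363/y(-153) = ((4 + 9393)*(-6626 + 14552))/1719 + 10363/11 = (9397*7926)*(1/1719) + 10363*(1/11) = 74480622*(1/1719) + 10363/11 = 24826874/573 + 10363/11 = 279033613/6303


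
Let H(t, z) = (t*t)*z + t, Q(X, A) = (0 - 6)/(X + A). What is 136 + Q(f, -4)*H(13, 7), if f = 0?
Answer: 1930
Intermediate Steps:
Q(X, A) = -6/(A + X)
H(t, z) = t + z*t² (H(t, z) = t²*z + t = z*t² + t = t + z*t²)
136 + Q(f, -4)*H(13, 7) = 136 + (-6/(-4 + 0))*(13*(1 + 13*7)) = 136 + (-6/(-4))*(13*(1 + 91)) = 136 + (-6*(-¼))*(13*92) = 136 + (3/2)*1196 = 136 + 1794 = 1930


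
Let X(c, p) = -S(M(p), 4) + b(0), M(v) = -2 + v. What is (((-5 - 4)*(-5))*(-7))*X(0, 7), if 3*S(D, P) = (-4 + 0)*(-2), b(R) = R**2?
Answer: 840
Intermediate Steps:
S(D, P) = 8/3 (S(D, P) = ((-4 + 0)*(-2))/3 = (-4*(-2))/3 = (1/3)*8 = 8/3)
X(c, p) = -8/3 (X(c, p) = -1*8/3 + 0**2 = -8/3 + 0 = -8/3)
(((-5 - 4)*(-5))*(-7))*X(0, 7) = (((-5 - 4)*(-5))*(-7))*(-8/3) = (-9*(-5)*(-7))*(-8/3) = (45*(-7))*(-8/3) = -315*(-8/3) = 840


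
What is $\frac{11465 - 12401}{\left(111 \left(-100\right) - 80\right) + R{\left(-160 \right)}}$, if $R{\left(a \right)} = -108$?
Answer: $\frac{117}{1411} \approx 0.08292$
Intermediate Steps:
$\frac{11465 - 12401}{\left(111 \left(-100\right) - 80\right) + R{\left(-160 \right)}} = \frac{11465 - 12401}{\left(111 \left(-100\right) - 80\right) - 108} = - \frac{936}{\left(-11100 - 80\right) - 108} = - \frac{936}{-11180 - 108} = - \frac{936}{-11288} = \left(-936\right) \left(- \frac{1}{11288}\right) = \frac{117}{1411}$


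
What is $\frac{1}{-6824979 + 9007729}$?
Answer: $\frac{1}{2182750} \approx 4.5814 \cdot 10^{-7}$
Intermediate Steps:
$\frac{1}{-6824979 + 9007729} = \frac{1}{2182750}$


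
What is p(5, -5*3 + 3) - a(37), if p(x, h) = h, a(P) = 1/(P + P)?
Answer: -889/74 ≈ -12.014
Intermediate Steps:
a(P) = 1/(2*P)
p(5, -5*3 + 3) - a(37) = (-5*3 + 3) - 1/(2*37) = (-15 + 3) - 1/(2*37) = -12 - 1*1/74 = -12 - 1/74 = -889/74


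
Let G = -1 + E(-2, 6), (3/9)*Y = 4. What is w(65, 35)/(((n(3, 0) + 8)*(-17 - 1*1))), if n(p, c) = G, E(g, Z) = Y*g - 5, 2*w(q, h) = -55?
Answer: -5/72 ≈ -0.069444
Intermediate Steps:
Y = 12 (Y = 3*4 = 12)
w(q, h) = -55/2 (w(q, h) = (½)*(-55) = -55/2)
E(g, Z) = -5 + 12*g (E(g, Z) = 12*g - 5 = -5 + 12*g)
G = -30 (G = -1 + (-5 + 12*(-2)) = -1 + (-5 - 24) = -1 - 29 = -30)
n(p, c) = -30
w(65, 35)/(((n(3, 0) + 8)*(-17 - 1*1))) = -55*1/((-30 + 8)*(-17 - 1*1))/2 = -55*(-1/(22*(-17 - 1)))/2 = -55/(2*((-22*(-18)))) = -55/2/396 = -55/2*1/396 = -5/72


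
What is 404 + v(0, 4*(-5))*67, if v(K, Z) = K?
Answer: 404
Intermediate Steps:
404 + v(0, 4*(-5))*67 = 404 + 0*67 = 404 + 0 = 404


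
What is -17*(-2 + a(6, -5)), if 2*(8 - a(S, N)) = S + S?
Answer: 0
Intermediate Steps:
a(S, N) = 8 - S (a(S, N) = 8 - (S + S)/2 = 8 - S)
-17*(-2 + a(6, -5)) = -17*(-2 + (8 - 1*6)) = -17*(-2 + (8 - 6)) = -17*(-2 + 2) = -17*0 = 0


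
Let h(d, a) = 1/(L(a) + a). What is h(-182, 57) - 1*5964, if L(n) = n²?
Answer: -19716983/3306 ≈ -5964.0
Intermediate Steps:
h(d, a) = 1/(a + a²) (h(d, a) = 1/(a² + a) = 1/(a + a²))
h(-182, 57) - 1*5964 = 1/(57*(1 + 57)) - 1*5964 = (1/57)/58 - 5964 = (1/57)*(1/58) - 5964 = 1/3306 - 5964 = -19716983/3306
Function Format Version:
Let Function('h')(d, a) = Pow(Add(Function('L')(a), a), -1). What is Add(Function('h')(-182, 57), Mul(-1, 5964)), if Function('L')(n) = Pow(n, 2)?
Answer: Rational(-19716983, 3306) ≈ -5964.0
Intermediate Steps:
Function('h')(d, a) = Pow(Add(a, Pow(a, 2)), -1) (Function('h')(d, a) = Pow(Add(Pow(a, 2), a), -1) = Pow(Add(a, Pow(a, 2)), -1))
Add(Function('h')(-182, 57), Mul(-1, 5964)) = Add(Mul(Pow(57, -1), Pow(Add(1, 57), -1)), Mul(-1, 5964)) = Add(Mul(Rational(1, 57), Pow(58, -1)), -5964) = Add(Mul(Rational(1, 57), Rational(1, 58)), -5964) = Add(Rational(1, 3306), -5964) = Rational(-19716983, 3306)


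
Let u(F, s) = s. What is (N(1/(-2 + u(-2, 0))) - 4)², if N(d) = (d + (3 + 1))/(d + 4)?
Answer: 9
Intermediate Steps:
N(d) = 1 (N(d) = (d + 4)/(4 + d) = (4 + d)/(4 + d) = 1)
(N(1/(-2 + u(-2, 0))) - 4)² = (1 - 4)² = (-3)² = 9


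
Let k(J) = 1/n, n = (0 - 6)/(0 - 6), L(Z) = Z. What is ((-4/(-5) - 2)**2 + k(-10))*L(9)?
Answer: 549/25 ≈ 21.960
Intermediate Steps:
n = 1 (n = -6/(-6) = -6*(-1/6) = 1)
k(J) = 1 (k(J) = 1/1 = 1*1 = 1)
((-4/(-5) - 2)**2 + k(-10))*L(9) = ((-4/(-5) - 2)**2 + 1)*9 = ((-1/5*(-4) - 2)**2 + 1)*9 = ((4/5 - 2)**2 + 1)*9 = ((-6/5)**2 + 1)*9 = (36/25 + 1)*9 = (61/25)*9 = 549/25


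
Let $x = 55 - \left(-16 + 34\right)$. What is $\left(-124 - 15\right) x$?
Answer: $-5143$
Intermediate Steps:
$x = 37$ ($x = 55 - 18 = 37$)
$\left(-124 - 15\right) x = \left(-124 - 15\right) 37 = \left(-139\right) 37 = -5143$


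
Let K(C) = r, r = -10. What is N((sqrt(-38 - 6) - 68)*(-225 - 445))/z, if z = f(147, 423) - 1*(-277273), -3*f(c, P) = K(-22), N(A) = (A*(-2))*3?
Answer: -820080/831829 + 24120*I*sqrt(11)/831829 ≈ -0.98588 + 0.09617*I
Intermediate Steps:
K(C) = -10
N(A) = -6*A (N(A) = -2*A*3 = -6*A)
f(c, P) = 10/3 (f(c, P) = -1/3*(-10) = 10/3)
z = 831829/3 (z = 10/3 - 1*(-277273) = 10/3 + 277273 = 831829/3 ≈ 2.7728e+5)
N((sqrt(-38 - 6) - 68)*(-225 - 445))/z = (-6*(sqrt(-38 - 6) - 68)*(-225 - 445))/(831829/3) = -6*(sqrt(-44) - 68)*(-670)*(3/831829) = -6*(2*I*sqrt(11) - 68)*(-670)*(3/831829) = -6*(-68 + 2*I*sqrt(11))*(-670)*(3/831829) = -6*(45560 - 1340*I*sqrt(11))*(3/831829) = (-273360 + 8040*I*sqrt(11))*(3/831829) = -820080/831829 + 24120*I*sqrt(11)/831829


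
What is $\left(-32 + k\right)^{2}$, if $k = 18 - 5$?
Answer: $361$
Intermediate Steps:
$k = 13$
$\left(-32 + k\right)^{2} = \left(-32 + 13\right)^{2} = \left(-19\right)^{2} = 361$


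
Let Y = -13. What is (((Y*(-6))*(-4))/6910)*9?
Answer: -1404/3455 ≈ -0.40637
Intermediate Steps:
(((Y*(-6))*(-4))/6910)*9 = ((-13*(-6)*(-4))/6910)*9 = ((78*(-4))*(1/6910))*9 = -312*1/6910*9 = -156/3455*9 = -1404/3455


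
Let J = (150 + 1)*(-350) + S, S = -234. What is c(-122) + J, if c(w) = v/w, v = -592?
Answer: -3237828/61 ≈ -53079.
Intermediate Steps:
c(w) = -592/w
J = -53084 (J = (150 + 1)*(-350) - 234 = 151*(-350) - 234 = -52850 - 234 = -53084)
c(-122) + J = -592/(-122) - 53084 = -592*(-1/122) - 53084 = 296/61 - 53084 = -3237828/61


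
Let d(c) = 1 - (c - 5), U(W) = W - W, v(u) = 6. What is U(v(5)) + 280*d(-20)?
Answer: 7280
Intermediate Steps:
U(W) = 0
d(c) = 6 - c (d(c) = 1 - (-5 + c) = 1 + (5 - c) = 6 - c)
U(v(5)) + 280*d(-20) = 0 + 280*(6 - 1*(-20)) = 0 + 280*(6 + 20) = 0 + 280*26 = 0 + 7280 = 7280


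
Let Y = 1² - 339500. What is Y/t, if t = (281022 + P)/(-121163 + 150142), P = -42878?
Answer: -9838341521/238144 ≈ -41313.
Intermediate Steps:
t = 238144/28979 (t = (281022 - 42878)/(-121163 + 150142) = 238144/28979 ≈ 8.2178)
Y = -339499 (Y = 1 - 339500 = -339499)
Y/t = -339499/238144/28979 = -339499*28979/238144 = -9838341521/238144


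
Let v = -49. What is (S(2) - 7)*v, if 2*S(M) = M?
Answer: 294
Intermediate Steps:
S(M) = M/2
(S(2) - 7)*v = ((½)*2 - 7)*(-49) = (1 - 7)*(-49) = -6*(-49) = 294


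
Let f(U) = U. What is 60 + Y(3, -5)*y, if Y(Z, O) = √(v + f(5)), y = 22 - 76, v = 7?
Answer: 60 - 108*√3 ≈ -127.06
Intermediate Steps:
y = -54
Y(Z, O) = 2*√3 (Y(Z, O) = √(7 + 5) = √12 = 2*√3)
60 + Y(3, -5)*y = 60 + (2*√3)*(-54) = 60 - 108*√3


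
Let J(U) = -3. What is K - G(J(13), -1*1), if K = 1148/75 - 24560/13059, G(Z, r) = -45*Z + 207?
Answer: -107271206/326475 ≈ -328.57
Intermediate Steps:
G(Z, r) = 207 - 45*Z
K = 4383244/326475 (K = 1148*(1/75) - 24560*1/13059 = 1148/75 - 24560/13059 = 4383244/326475 ≈ 13.426)
K - G(J(13), -1*1) = 4383244/326475 - (207 - 45*(-3)) = 4383244/326475 - (207 + 135) = 4383244/326475 - 1*342 = 4383244/326475 - 342 = -107271206/326475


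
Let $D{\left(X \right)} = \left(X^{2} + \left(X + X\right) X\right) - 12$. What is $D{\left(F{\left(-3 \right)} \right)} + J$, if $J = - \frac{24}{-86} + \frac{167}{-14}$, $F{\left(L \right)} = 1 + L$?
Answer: $- \frac{7013}{602} \approx -11.65$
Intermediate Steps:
$D{\left(X \right)} = -12 + 3 X^{2}$ ($D{\left(X \right)} = \left(X^{2} + 2 X X\right) - 12 = \left(X^{2} + 2 X^{2}\right) - 12 = 3 X^{2} - 12 = -12 + 3 X^{2}$)
$J = - \frac{7013}{602}$ ($J = \left(-24\right) \left(- \frac{1}{86}\right) + 167 \left(- \frac{1}{14}\right) = \frac{12}{43} - \frac{167}{14} = - \frac{7013}{602} \approx -11.65$)
$D{\left(F{\left(-3 \right)} \right)} + J = \left(-12 + 3 \left(1 - 3\right)^{2}\right) - \frac{7013}{602} = \left(-12 + 3 \left(-2\right)^{2}\right) - \frac{7013}{602} = \left(-12 + 3 \cdot 4\right) - \frac{7013}{602} = \left(-12 + 12\right) - \frac{7013}{602} = 0 - \frac{7013}{602} = - \frac{7013}{602}$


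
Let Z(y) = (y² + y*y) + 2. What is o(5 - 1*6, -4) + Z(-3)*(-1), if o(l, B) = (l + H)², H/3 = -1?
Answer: -4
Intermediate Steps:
H = -3 (H = 3*(-1) = -3)
Z(y) = 2 + 2*y² (Z(y) = (y² + y²) + 2 = 2*y² + 2 = 2 + 2*y²)
o(l, B) = (-3 + l)² (o(l, B) = (l - 3)² = (-3 + l)²)
o(5 - 1*6, -4) + Z(-3)*(-1) = (-3 + (5 - 1*6))² + (2 + 2*(-3)²)*(-1) = (-3 + (5 - 6))² + (2 + 2*9)*(-1) = (-3 - 1)² + (2 + 18)*(-1) = (-4)² + 20*(-1) = 16 - 20 = -4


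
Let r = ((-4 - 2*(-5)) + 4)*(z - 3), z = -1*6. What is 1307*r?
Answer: -117630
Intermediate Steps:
z = -6
r = -90 (r = ((-4 - 2*(-5)) + 4)*(-6 - 3) = ((-4 + 10) + 4)*(-9) = (6 + 4)*(-9) = 10*(-9) = -90)
1307*r = 1307*(-90) = -117630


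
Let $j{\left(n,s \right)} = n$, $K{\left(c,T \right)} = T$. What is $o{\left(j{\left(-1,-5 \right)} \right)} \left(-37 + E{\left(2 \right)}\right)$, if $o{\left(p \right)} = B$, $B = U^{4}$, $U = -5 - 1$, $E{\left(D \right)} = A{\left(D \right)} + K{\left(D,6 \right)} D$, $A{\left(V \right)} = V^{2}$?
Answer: $-27216$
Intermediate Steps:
$E{\left(D \right)} = D^{2} + 6 D$
$U = -6$
$B = 1296$ ($B = \left(-6\right)^{4} = 1296$)
$o{\left(p \right)} = 1296$
$o{\left(j{\left(-1,-5 \right)} \right)} \left(-37 + E{\left(2 \right)}\right) = 1296 \left(-37 + 2 \left(6 + 2\right)\right) = 1296 \left(-37 + 2 \cdot 8\right) = 1296 \left(-37 + 16\right) = 1296 \left(-21\right) = -27216$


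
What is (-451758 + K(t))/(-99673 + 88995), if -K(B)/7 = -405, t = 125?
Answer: 448923/10678 ≈ 42.042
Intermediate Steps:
K(B) = 2835 (K(B) = -7*(-405) = 2835)
(-451758 + K(t))/(-99673 + 88995) = (-451758 + 2835)/(-99673 + 88995) = -448923/(-10678) = -448923*(-1/10678) = 448923/10678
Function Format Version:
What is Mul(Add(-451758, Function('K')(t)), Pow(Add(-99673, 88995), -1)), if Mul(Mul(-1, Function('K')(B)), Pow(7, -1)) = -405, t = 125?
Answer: Rational(448923, 10678) ≈ 42.042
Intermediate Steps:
Function('K')(B) = 2835 (Function('K')(B) = Mul(-7, -405) = 2835)
Mul(Add(-451758, Function('K')(t)), Pow(Add(-99673, 88995), -1)) = Mul(Add(-451758, 2835), Pow(Add(-99673, 88995), -1)) = Mul(-448923, Pow(-10678, -1)) = Mul(-448923, Rational(-1, 10678)) = Rational(448923, 10678)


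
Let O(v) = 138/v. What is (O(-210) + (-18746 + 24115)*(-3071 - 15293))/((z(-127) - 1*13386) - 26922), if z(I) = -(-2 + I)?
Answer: 1150290361/468755 ≈ 2453.9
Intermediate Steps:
z(I) = 2 - I
(O(-210) + (-18746 + 24115)*(-3071 - 15293))/((z(-127) - 1*13386) - 26922) = (138/(-210) + (-18746 + 24115)*(-3071 - 15293))/(((2 - 1*(-127)) - 1*13386) - 26922) = (138*(-1/210) + 5369*(-18364))/(((2 + 127) - 13386) - 26922) = (-23/35 - 98596316)/((129 - 13386) - 26922) = -3450871083/(35*(-13257 - 26922)) = -3450871083/35/(-40179) = -3450871083/35*(-1/40179) = 1150290361/468755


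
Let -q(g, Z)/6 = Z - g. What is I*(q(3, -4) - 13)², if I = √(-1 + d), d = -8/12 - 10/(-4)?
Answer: 841*√30/6 ≈ 767.72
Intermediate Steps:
q(g, Z) = -6*Z + 6*g (q(g, Z) = -6*(Z - g) = -6*Z + 6*g)
d = 11/6 (d = -8*1/12 - 10*(-¼) = -⅔ + 5/2 = 11/6 ≈ 1.8333)
I = √30/6 (I = √(-1 + 11/6) = √(⅚) = √30/6 ≈ 0.91287)
I*(q(3, -4) - 13)² = (√30/6)*((-6*(-4) + 6*3) - 13)² = (√30/6)*((24 + 18) - 13)² = (√30/6)*(42 - 13)² = (√30/6)*29² = (√30/6)*841 = 841*√30/6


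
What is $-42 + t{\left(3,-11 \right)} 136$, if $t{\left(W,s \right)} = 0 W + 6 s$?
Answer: $-9018$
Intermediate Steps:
$t{\left(W,s \right)} = 6 s$ ($t{\left(W,s \right)} = 0 + 6 s = 6 s$)
$-42 + t{\left(3,-11 \right)} 136 = -42 + 6 \left(-11\right) 136 = -42 - 8976 = -9018$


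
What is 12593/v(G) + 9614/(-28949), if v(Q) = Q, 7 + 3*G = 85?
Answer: 364304793/752674 ≈ 484.01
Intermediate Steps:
G = 26 (G = -7/3 + (⅓)*85 = -7/3 + 85/3 = 26)
12593/v(G) + 9614/(-28949) = 12593/26 + 9614/(-28949) = 12593*(1/26) + 9614*(-1/28949) = 12593/26 - 9614/28949 = 364304793/752674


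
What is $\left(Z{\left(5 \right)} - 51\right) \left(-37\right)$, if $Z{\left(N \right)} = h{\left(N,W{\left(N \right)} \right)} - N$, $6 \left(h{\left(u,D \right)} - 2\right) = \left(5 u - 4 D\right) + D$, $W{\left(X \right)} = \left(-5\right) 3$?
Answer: $\frac{4699}{3} \approx 1566.3$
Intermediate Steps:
$W{\left(X \right)} = -15$
$h{\left(u,D \right)} = 2 - \frac{D}{2} + \frac{5 u}{6}$ ($h{\left(u,D \right)} = 2 + \frac{\left(5 u - 4 D\right) + D}{6} = 2 + \frac{\left(- 4 D + 5 u\right) + D}{6} = 2 + \frac{- 3 D + 5 u}{6} = 2 - \left(\frac{D}{2} - \frac{5 u}{6}\right) = 2 - \frac{D}{2} + \frac{5 u}{6}$)
$Z{\left(N \right)} = \frac{19}{2} - \frac{N}{6}$ ($Z{\left(N \right)} = \left(2 - - \frac{15}{2} + \frac{5 N}{6}\right) - N = \left(2 + \frac{15}{2} + \frac{5 N}{6}\right) - N = \left(\frac{19}{2} + \frac{5 N}{6}\right) - N = \frac{19}{2} - \frac{N}{6}$)
$\left(Z{\left(5 \right)} - 51\right) \left(-37\right) = \left(\left(\frac{19}{2} - \frac{5}{6}\right) - 51\right) \left(-37\right) = \left(\frac{26}{3} - 51\right) \left(-37\right) = \left(- \frac{127}{3}\right) \left(-37\right) = \frac{4699}{3}$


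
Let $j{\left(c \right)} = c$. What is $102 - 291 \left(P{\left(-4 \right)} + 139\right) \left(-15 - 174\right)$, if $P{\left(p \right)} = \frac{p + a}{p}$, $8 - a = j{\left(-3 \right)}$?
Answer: $\frac{30194859}{4} \approx 7.5487 \cdot 10^{6}$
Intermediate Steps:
$a = 11$ ($a = 8 - -3 = 8 + 3 = 11$)
$P{\left(p \right)} = \frac{11 + p}{p}$ ($P{\left(p \right)} = \frac{p + 11}{p} = \frac{11 + p}{p}$)
$102 - 291 \left(P{\left(-4 \right)} + 139\right) \left(-15 - 174\right) = 102 - 291 \left(\frac{11 - 4}{-4} + 139\right) \left(-15 - 174\right) = 102 - 291 \left(\left(- \frac{1}{4}\right) 7 + 139\right) \left(-189\right) = 102 - 291 \left(- \frac{7}{4} + 139\right) \left(-189\right) = 102 - 291 \cdot \frac{549}{4} \left(-189\right) = 102 - - \frac{30194451}{4} = 102 + \frac{30194451}{4} = \frac{30194859}{4}$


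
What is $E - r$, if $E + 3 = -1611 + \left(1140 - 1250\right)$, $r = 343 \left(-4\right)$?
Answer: $-352$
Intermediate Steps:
$r = -1372$
$E = -1724$ ($E = -3 + \left(-1611 + \left(1140 - 1250\right)\right) = -3 - 1721 = -1724$)
$E - r = -1724 - -1372 = -1724 + 1372 = -352$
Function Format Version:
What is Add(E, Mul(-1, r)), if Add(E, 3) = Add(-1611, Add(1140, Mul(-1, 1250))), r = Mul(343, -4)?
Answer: -352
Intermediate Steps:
r = -1372
E = -1724 (E = Add(-3, Add(-1611, Add(1140, Mul(-1, 1250)))) = Add(-3, Add(-1611, Add(1140, -1250))) = Add(-3, Add(-1611, -110)) = Add(-3, -1721) = -1724)
Add(E, Mul(-1, r)) = Add(-1724, Mul(-1, -1372)) = Add(-1724, 1372) = -352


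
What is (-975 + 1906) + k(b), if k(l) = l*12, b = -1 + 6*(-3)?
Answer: 703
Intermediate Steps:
b = -19 (b = -1 - 18 = -19)
k(l) = 12*l
(-975 + 1906) + k(b) = (-975 + 1906) + 12*(-19) = 931 - 228 = 703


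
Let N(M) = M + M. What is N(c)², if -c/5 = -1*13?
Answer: 16900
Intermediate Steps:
c = 65 (c = -(-5)*13 = -5*(-13) = 65)
N(M) = 2*M
N(c)² = (2*65)² = 130² = 16900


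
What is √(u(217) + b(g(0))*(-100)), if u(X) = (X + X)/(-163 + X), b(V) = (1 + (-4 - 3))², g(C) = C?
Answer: I*√290949/9 ≈ 59.933*I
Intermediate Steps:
b(V) = 36 (b(V) = (1 - 7)² = (-6)² = 36)
u(X) = 2*X/(-163 + X) (u(X) = (2*X)/(-163 + X) = 2*X/(-163 + X))
√(u(217) + b(g(0))*(-100)) = √(2*217/(-163 + 217) + 36*(-100)) = √(2*217/54 - 3600) = √(2*217*(1/54) - 3600) = √(217/27 - 3600) = √(-96983/27) = I*√290949/9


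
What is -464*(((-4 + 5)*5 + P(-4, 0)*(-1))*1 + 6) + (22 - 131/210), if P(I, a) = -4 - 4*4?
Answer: -3016151/210 ≈ -14363.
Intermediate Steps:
P(I, a) = -20 (P(I, a) = -4 - 16 = -20)
-464*(((-4 + 5)*5 + P(-4, 0)*(-1))*1 + 6) + (22 - 131/210) = -464*(((-4 + 5)*5 - 20*(-1))*1 + 6) + (22 - 131/210) = -464*((1*5 + 20)*1 + 6) + (22 - 131*1/210) = -464*((5 + 20)*1 + 6) + (22 - 131/210) = -464*(25*1 + 6) + 4489/210 = -464*(25 + 6) + 4489/210 = -464*31 + 4489/210 = -14384 + 4489/210 = -3016151/210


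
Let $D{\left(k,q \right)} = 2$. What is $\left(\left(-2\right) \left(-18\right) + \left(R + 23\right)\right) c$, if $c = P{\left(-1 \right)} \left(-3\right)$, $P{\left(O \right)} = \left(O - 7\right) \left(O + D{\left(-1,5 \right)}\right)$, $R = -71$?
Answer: $-288$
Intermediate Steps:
$P{\left(O \right)} = \left(-7 + O\right) \left(2 + O\right)$ ($P{\left(O \right)} = \left(O - 7\right) \left(O + 2\right) = \left(-7 + O\right) \left(2 + O\right)$)
$c = 24$ ($c = \left(-14 + \left(-1\right)^{2} - -5\right) \left(-3\right) = \left(-14 + 1 + 5\right) \left(-3\right) = \left(-8\right) \left(-3\right) = 24$)
$\left(\left(-2\right) \left(-18\right) + \left(R + 23\right)\right) c = \left(\left(-2\right) \left(-18\right) + \left(-71 + 23\right)\right) 24 = \left(36 - 48\right) 24 = \left(-12\right) 24 = -288$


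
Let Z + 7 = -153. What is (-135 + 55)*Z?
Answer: 12800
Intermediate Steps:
Z = -160 (Z = -7 - 153 = -160)
(-135 + 55)*Z = (-135 + 55)*(-160) = -80*(-160) = 12800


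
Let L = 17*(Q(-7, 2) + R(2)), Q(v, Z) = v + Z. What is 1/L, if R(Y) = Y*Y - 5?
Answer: -1/102 ≈ -0.0098039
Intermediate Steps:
Q(v, Z) = Z + v
R(Y) = -5 + Y² (R(Y) = Y² - 5 = -5 + Y²)
L = -102 (L = 17*((2 - 7) + (-5 + 2²)) = 17*(-5 + (-5 + 4)) = 17*(-5 - 1) = 17*(-6) = -102)
1/L = 1/(-102) = -1/102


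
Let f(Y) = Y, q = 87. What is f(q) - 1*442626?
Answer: -442539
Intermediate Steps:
f(q) - 1*442626 = 87 - 1*442626 = 87 - 442626 = -442539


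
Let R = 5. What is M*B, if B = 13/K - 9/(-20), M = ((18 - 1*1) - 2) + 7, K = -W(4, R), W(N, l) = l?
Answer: -473/10 ≈ -47.300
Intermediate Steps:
K = -5 (K = -1*5 = -5)
M = 22 (M = ((18 - 1) - 2) + 7 = (17 - 2) + 7 = 15 + 7 = 22)
B = -43/20 (B = 13/(-5) - 9/(-20) = 13*(-⅕) - 9*(-1/20) = -13/5 + 9/20 = -43/20 ≈ -2.1500)
M*B = 22*(-43/20) = -473/10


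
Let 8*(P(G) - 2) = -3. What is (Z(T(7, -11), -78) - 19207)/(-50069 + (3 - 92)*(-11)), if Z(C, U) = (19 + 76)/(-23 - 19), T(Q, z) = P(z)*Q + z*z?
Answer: 806789/2061780 ≈ 0.39131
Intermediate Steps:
P(G) = 13/8 (P(G) = 2 + (⅛)*(-3) = 2 - 3/8 = 13/8)
T(Q, z) = z² + 13*Q/8 (T(Q, z) = 13*Q/8 + z*z = 13*Q/8 + z² = z² + 13*Q/8)
Z(C, U) = -95/42 (Z(C, U) = 95/(-42) = 95*(-1/42) = -95/42)
(Z(T(7, -11), -78) - 19207)/(-50069 + (3 - 92)*(-11)) = (-95/42 - 19207)/(-50069 + (3 - 92)*(-11)) = -806789/(42*(-50069 - 89*(-11))) = -806789/(42*(-50069 + 979)) = -806789/42/(-49090) = -806789/42*(-1/49090) = 806789/2061780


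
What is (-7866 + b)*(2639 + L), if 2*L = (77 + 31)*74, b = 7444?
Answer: -2799970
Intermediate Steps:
L = 3996 (L = ((77 + 31)*74)/2 = (108*74)/2 = (½)*7992 = 3996)
(-7866 + b)*(2639 + L) = (-7866 + 7444)*(2639 + 3996) = -422*6635 = -2799970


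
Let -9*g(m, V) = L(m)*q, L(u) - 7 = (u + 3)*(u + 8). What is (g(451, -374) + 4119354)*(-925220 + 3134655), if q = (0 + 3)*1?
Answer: 26843903927015/3 ≈ 8.9480e+12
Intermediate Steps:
L(u) = 7 + (3 + u)*(8 + u) (L(u) = 7 + (u + 3)*(u + 8) = 7 + (3 + u)*(8 + u))
q = 3 (q = 3*1 = 3)
g(m, V) = -31/3 - 11*m/3 - m²/3 (g(m, V) = -(31 + m² + 11*m)*3/9 = -(93 + 3*m² + 33*m)/9 = -31/3 - 11*m/3 - m²/3)
(g(451, -374) + 4119354)*(-925220 + 3134655) = ((-31/3 - 11/3*451 - ⅓*451²) + 4119354)*(-925220 + 3134655) = ((-31/3 - 4961/3 - ⅓*203401) + 4119354)*2209435 = ((-31/3 - 4961/3 - 203401/3) + 4119354)*2209435 = (-208393/3 + 4119354)*2209435 = (12149669/3)*2209435 = 26843903927015/3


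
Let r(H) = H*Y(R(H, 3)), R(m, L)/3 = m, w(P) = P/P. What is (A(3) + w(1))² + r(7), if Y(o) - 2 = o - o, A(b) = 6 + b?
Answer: 114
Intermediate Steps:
w(P) = 1
R(m, L) = 3*m
Y(o) = 2 (Y(o) = 2 + (o - o) = 2 + 0 = 2)
r(H) = 2*H (r(H) = H*2 = 2*H)
(A(3) + w(1))² + r(7) = ((6 + 3) + 1)² + 2*7 = (9 + 1)² + 14 = 10² + 14 = 100 + 14 = 114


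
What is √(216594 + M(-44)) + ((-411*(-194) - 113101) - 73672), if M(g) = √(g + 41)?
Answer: -107039 + √(216594 + I*√3) ≈ -1.0657e+5 + 0.001861*I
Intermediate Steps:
M(g) = √(41 + g)
√(216594 + M(-44)) + ((-411*(-194) - 113101) - 73672) = √(216594 + √(41 - 44)) + ((-411*(-194) - 113101) - 73672) = √(216594 + √(-3)) + ((79734 - 113101) - 73672) = √(216594 + I*√3) + (-33367 - 73672) = √(216594 + I*√3) - 107039 = -107039 + √(216594 + I*√3)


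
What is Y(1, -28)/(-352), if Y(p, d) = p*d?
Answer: 7/88 ≈ 0.079545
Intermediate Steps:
Y(p, d) = d*p
Y(1, -28)/(-352) = -28*1/(-352) = -28*(-1/352) = 7/88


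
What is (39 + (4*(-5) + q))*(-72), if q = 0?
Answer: -1368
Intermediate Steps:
(39 + (4*(-5) + q))*(-72) = (39 + (4*(-5) + 0))*(-72) = (39 + (-20 + 0))*(-72) = (39 - 20)*(-72) = 19*(-72) = -1368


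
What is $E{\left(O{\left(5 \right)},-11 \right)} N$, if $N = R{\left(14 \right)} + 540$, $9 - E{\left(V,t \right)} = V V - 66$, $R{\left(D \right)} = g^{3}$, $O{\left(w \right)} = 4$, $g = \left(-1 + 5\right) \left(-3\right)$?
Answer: $-70092$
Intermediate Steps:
$g = -12$ ($g = 4 \left(-3\right) = -12$)
$R{\left(D \right)} = -1728$ ($R{\left(D \right)} = \left(-12\right)^{3} = -1728$)
$E{\left(V,t \right)} = 75 - V^{2}$ ($E{\left(V,t \right)} = 9 - \left(V V - 66\right) = 9 - \left(V^{2} - 66\right) = 9 - \left(-66 + V^{2}\right) = 75 - V^{2}$)
$N = -1188$ ($N = -1728 + 540 = -1188$)
$E{\left(O{\left(5 \right)},-11 \right)} N = \left(75 - 4^{2}\right) \left(-1188\right) = \left(75 - 16\right) \left(-1188\right) = 59 \left(-1188\right) = -70092$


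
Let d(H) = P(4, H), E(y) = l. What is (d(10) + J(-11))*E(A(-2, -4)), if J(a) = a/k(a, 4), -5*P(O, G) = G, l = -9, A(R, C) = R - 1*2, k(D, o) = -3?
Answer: -15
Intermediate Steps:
A(R, C) = -2 + R (A(R, C) = R - 2 = -2 + R)
P(O, G) = -G/5
E(y) = -9
d(H) = -H/5
J(a) = -a/3 (J(a) = a/(-3) = a*(-⅓) = -a/3)
(d(10) + J(-11))*E(A(-2, -4)) = (-⅕*10 - ⅓*(-11))*(-9) = (-2 + 11/3)*(-9) = (5/3)*(-9) = -15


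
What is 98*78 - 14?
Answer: 7630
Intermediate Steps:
98*78 - 14 = 7644 - 14 = 7630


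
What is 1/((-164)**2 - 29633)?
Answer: -1/2737 ≈ -0.00036536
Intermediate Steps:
1/((-164)**2 - 29633) = 1/(26896 - 29633) = 1/(-2737) = -1/2737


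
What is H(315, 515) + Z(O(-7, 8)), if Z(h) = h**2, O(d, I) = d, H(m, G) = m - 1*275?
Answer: 89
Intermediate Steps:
H(m, G) = -275 + m (H(m, G) = m - 275 = -275 + m)
H(315, 515) + Z(O(-7, 8)) = (-275 + 315) + (-7)**2 = 40 + 49 = 89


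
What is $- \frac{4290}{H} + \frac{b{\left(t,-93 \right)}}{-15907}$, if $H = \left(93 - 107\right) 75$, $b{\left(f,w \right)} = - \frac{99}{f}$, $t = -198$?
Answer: $\frac{4549367}{1113490} \approx 4.0857$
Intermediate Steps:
$H = -1050$ ($H = \left(-14\right) 75 = -1050$)
$- \frac{4290}{H} + \frac{b{\left(t,-93 \right)}}{-15907} = - \frac{4290}{-1050} + \frac{\left(-99\right) \frac{1}{-198}}{-15907} = \left(-4290\right) \left(- \frac{1}{1050}\right) + \left(-99\right) \left(- \frac{1}{198}\right) \left(- \frac{1}{15907}\right) = \frac{143}{35} + \frac{1}{2} \left(- \frac{1}{15907}\right) = \frac{143}{35} - \frac{1}{31814} = \frac{4549367}{1113490}$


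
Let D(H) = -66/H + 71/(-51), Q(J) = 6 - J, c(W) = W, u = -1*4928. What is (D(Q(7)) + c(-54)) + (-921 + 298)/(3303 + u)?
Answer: 910898/82875 ≈ 10.991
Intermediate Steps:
u = -4928
D(H) = -71/51 - 66/H (D(H) = -66/H + 71*(-1/51) = -66/H - 71/51 = -71/51 - 66/H)
(D(Q(7)) + c(-54)) + (-921 + 298)/(3303 + u) = ((-71/51 - 66/(6 - 1*7)) - 54) + (-921 + 298)/(3303 - 4928) = ((-71/51 - 66/(6 - 7)) - 54) - 623/(-1625) = ((-71/51 - 66/(-1)) - 54) - 623*(-1/1625) = ((-71/51 - 66*(-1)) - 54) + 623/1625 = ((-71/51 + 66) - 54) + 623/1625 = (3295/51 - 54) + 623/1625 = 541/51 + 623/1625 = 910898/82875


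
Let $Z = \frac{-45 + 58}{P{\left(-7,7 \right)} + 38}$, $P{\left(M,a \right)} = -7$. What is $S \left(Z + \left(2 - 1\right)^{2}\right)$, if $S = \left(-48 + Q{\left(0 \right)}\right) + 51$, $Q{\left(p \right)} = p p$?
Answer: $\frac{132}{31} \approx 4.2581$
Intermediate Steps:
$Q{\left(p \right)} = p^{2}$
$Z = \frac{13}{31}$ ($Z = \frac{-45 + 58}{-7 + 38} = \frac{13}{31} \approx 0.41935$)
$S = 3$ ($S = \left(-48 + 0^{2}\right) + 51 = \left(-48 + 0\right) + 51 = -48 + 51 = 3$)
$S \left(Z + \left(2 - 1\right)^{2}\right) = 3 \left(\frac{13}{31} + \left(2 - 1\right)^{2}\right) = 3 \left(\frac{13}{31} + 1^{2}\right) = 3 \left(\frac{13}{31} + 1\right) = 3 \cdot \frac{44}{31} = \frac{132}{31}$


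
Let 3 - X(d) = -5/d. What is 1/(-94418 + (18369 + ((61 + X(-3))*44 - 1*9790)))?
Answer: -3/249289 ≈ -1.2034e-5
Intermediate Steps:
X(d) = 3 + 5/d (X(d) = 3 - (-5)/d = 3 + 5/d)
1/(-94418 + (18369 + ((61 + X(-3))*44 - 1*9790))) = 1/(-94418 + (18369 + ((61 + (3 + 5/(-3)))*44 - 1*9790))) = 1/(-94418 + (18369 + ((61 + (3 + 5*(-⅓)))*44 - 9790))) = 1/(-94418 + (18369 + ((61 + (3 - 5/3))*44 - 9790))) = 1/(-94418 + (18369 + ((61 + 4/3)*44 - 9790))) = 1/(-94418 + (18369 + ((187/3)*44 - 9790))) = 1/(-94418 + (18369 + (8228/3 - 9790))) = 1/(-94418 + (18369 - 21142/3)) = 1/(-94418 + 33965/3) = 1/(-249289/3) = -3/249289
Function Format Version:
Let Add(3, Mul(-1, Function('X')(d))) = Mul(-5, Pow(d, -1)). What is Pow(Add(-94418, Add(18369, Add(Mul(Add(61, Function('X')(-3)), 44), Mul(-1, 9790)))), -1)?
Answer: Rational(-3, 249289) ≈ -1.2034e-5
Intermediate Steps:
Function('X')(d) = Add(3, Mul(5, Pow(d, -1))) (Function('X')(d) = Add(3, Mul(-1, Mul(-5, Pow(d, -1)))) = Add(3, Mul(5, Pow(d, -1))))
Pow(Add(-94418, Add(18369, Add(Mul(Add(61, Function('X')(-3)), 44), Mul(-1, 9790)))), -1) = Pow(Add(-94418, Add(18369, Add(Mul(Add(61, Add(3, Mul(5, Pow(-3, -1)))), 44), Mul(-1, 9790)))), -1) = Pow(Add(-94418, Add(18369, Add(Mul(Add(61, Add(3, Mul(5, Rational(-1, 3)))), 44), -9790))), -1) = Pow(Add(-94418, Add(18369, Add(Mul(Add(61, Add(3, Rational(-5, 3))), 44), -9790))), -1) = Pow(Add(-94418, Add(18369, Add(Mul(Add(61, Rational(4, 3)), 44), -9790))), -1) = Pow(Add(-94418, Add(18369, Add(Mul(Rational(187, 3), 44), -9790))), -1) = Pow(Add(-94418, Add(18369, Add(Rational(8228, 3), -9790))), -1) = Pow(Add(-94418, Add(18369, Rational(-21142, 3))), -1) = Pow(Add(-94418, Rational(33965, 3)), -1) = Pow(Rational(-249289, 3), -1) = Rational(-3, 249289)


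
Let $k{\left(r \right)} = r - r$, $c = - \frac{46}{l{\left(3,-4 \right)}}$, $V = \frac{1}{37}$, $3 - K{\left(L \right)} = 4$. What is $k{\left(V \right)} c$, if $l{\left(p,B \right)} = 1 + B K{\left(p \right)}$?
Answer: $0$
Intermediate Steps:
$K{\left(L \right)} = -1$ ($K{\left(L \right)} = 3 - 4 = -1$)
$V = \frac{1}{37} \approx 0.027027$
$l{\left(p,B \right)} = 1 - B$ ($l{\left(p,B \right)} = 1 + B \left(-1\right) = 1 - B$)
$c = - \frac{46}{5}$ ($c = - \frac{46}{1 - -4} = - \frac{46}{1 + 4} = - \frac{46}{5} \approx -9.2$)
$k{\left(r \right)} = 0$
$k{\left(V \right)} c = 0 \left(- \frac{46}{5}\right) = 0$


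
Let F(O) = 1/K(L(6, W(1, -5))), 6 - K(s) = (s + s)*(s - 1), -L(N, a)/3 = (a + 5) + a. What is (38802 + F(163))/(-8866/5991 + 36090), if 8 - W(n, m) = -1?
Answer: 748065230479/695751950632 ≈ 1.0752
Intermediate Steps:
W(n, m) = 9 (W(n, m) = 8 - 1*(-1) = 8 + 1 = 9)
L(N, a) = -15 - 6*a (L(N, a) = -3*((a + 5) + a) = -3*((5 + a) + a) = -3*(5 + 2*a) = -15 - 6*a)
K(s) = 6 - 2*s*(-1 + s) (K(s) = 6 - (s + s)*(s - 1) = 6 - 2*s*(-1 + s))
F(O) = -1/9654 (F(O) = 1/(6 - 2*(-15 - 6*9)² + 2*(-15 - 6*9)) = 1/(6 - 2*(-15 - 54)² + 2*(-15 - 54)) = 1/(6 - 2*(-69)² + 2*(-69)) = 1/(6 - 2*4761 - 138) = 1/(6 - 9522 - 138) = 1/(-9654) = -1/9654)
(38802 + F(163))/(-8866/5991 + 36090) = (38802 - 1/9654)/(-8866/5991 + 36090) = 374594507/(9654*(-8866*1/5991 + 36090)) = 374594507/(9654*(-8866/5991 + 36090)) = 374594507/(9654*(216206324/5991)) = (374594507/9654)*(5991/216206324) = 748065230479/695751950632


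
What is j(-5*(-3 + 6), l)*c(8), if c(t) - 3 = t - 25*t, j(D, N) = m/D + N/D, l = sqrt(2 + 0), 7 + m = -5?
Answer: -756/5 + 63*sqrt(2)/5 ≈ -133.38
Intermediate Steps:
m = -12 (m = -7 - 5 = -12)
l = sqrt(2) ≈ 1.4142
j(D, N) = -12/D + N/D
c(t) = 3 - 24*t (c(t) = 3 + (t - 25*t) = 3 - 24*t)
j(-5*(-3 + 6), l)*c(8) = ((-12 + sqrt(2))/((-5*(-3 + 6))))*(3 - 24*8) = ((-12 + sqrt(2))/((-5*3)))*(3 - 192) = ((-12 + sqrt(2))/(-15))*(-189) = -(-12 + sqrt(2))/15*(-189) = (4/5 - sqrt(2)/15)*(-189) = -756/5 + 63*sqrt(2)/5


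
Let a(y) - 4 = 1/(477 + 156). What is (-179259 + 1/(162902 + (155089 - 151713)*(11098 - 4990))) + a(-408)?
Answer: -2358271917052507/13155961830 ≈ -1.7926e+5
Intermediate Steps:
a(y) = 2533/633 (a(y) = 4 + 1/(477 + 156) = 4 + 1/633 = 2533/633)
(-179259 + 1/(162902 + (155089 - 151713)*(11098 - 4990))) + a(-408) = (-179259 + 1/(162902 + (155089 - 151713)*(11098 - 4990))) + 2533/633 = (-179259 + 1/(162902 + 3376*6108)) + 2533/633 = (-179259 + 1/(162902 + 20620608)) + 2533/633 = (-179259 + 1/20783510) + 2533/633 = -3725631219089/20783510 + 2533/633 = -2358271917052507/13155961830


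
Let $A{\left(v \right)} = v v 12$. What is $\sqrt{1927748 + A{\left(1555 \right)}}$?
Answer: $4 \sqrt{1934003} \approx 5562.7$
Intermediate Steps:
$A{\left(v \right)} = 12 v^{2}$ ($A{\left(v \right)} = v^{2} \cdot 12 = 12 v^{2}$)
$\sqrt{1927748 + A{\left(1555 \right)}} = \sqrt{1927748 + 12 \cdot 1555^{2}} = \sqrt{1927748 + 12 \cdot 2418025} = \sqrt{1927748 + 29016300} = \sqrt{30944048} = 4 \sqrt{1934003}$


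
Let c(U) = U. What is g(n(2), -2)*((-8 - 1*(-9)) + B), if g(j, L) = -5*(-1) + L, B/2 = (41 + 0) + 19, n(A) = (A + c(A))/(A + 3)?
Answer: 363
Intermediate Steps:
n(A) = 2*A/(3 + A) (n(A) = (A + A)/(A + 3) = (2*A)/(3 + A) = 2*A/(3 + A))
B = 120 (B = 2*((41 + 0) + 19) = 2*(41 + 19) = 2*60 = 120)
g(j, L) = 5 + L
g(n(2), -2)*((-8 - 1*(-9)) + B) = (5 - 2)*((-8 - 1*(-9)) + 120) = 3*((-8 + 9) + 120) = 3*(1 + 120) = 3*121 = 363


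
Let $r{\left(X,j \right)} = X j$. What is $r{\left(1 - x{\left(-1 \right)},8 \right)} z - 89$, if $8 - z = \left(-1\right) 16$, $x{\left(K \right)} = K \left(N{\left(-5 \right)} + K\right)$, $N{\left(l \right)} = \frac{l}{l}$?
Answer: $103$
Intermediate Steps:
$N{\left(l \right)} = 1$
$x{\left(K \right)} = K \left(1 + K\right)$
$z = 24$ ($z = 8 - \left(-1\right) 16 = 8 - -16 = 8 + 16 = 24$)
$r{\left(1 - x{\left(-1 \right)},8 \right)} z - 89 = \left(1 - - (1 - 1)\right) 8 \cdot 24 - 89 = \left(1 - \left(-1\right) 0\right) 8 \cdot 24 - 89 = \left(1 - 0\right) 8 \cdot 24 - 89 = \left(1 + 0\right) 8 \cdot 24 - 89 = 1 \cdot 8 \cdot 24 - 89 = 8 \cdot 24 - 89 = 192 - 89 = 103$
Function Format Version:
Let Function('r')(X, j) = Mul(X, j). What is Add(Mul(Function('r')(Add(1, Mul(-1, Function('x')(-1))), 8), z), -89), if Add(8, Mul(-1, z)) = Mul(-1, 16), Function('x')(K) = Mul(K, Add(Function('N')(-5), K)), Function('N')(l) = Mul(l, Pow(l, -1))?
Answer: 103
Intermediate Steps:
Function('N')(l) = 1
Function('x')(K) = Mul(K, Add(1, K))
z = 24 (z = Add(8, Mul(-1, Mul(-1, 16))) = Add(8, Mul(-1, -16)) = Add(8, 16) = 24)
Add(Mul(Function('r')(Add(1, Mul(-1, Function('x')(-1))), 8), z), -89) = Add(Mul(Mul(Add(1, Mul(-1, Mul(-1, Add(1, -1)))), 8), 24), -89) = Add(Mul(Mul(Add(1, Mul(-1, Mul(-1, 0))), 8), 24), -89) = Add(Mul(Mul(Add(1, Mul(-1, 0)), 8), 24), -89) = Add(Mul(Mul(Add(1, 0), 8), 24), -89) = Add(Mul(Mul(1, 8), 24), -89) = Add(Mul(8, 24), -89) = Add(192, -89) = 103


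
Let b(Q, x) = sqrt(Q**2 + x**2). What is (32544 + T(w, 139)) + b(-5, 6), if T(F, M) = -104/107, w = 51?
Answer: 3482104/107 + sqrt(61) ≈ 32551.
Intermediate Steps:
T(F, M) = -104/107 (T(F, M) = -104*1/107 = -104/107)
(32544 + T(w, 139)) + b(-5, 6) = (32544 - 104/107) + sqrt((-5)**2 + 6**2) = 3482104/107 + sqrt(25 + 36) = 3482104/107 + sqrt(61)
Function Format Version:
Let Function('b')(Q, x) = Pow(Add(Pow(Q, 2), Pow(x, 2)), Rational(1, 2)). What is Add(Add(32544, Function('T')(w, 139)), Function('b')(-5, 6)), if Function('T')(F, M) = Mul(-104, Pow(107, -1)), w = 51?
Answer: Add(Rational(3482104, 107), Pow(61, Rational(1, 2))) ≈ 32551.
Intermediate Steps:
Function('T')(F, M) = Rational(-104, 107) (Function('T')(F, M) = Mul(-104, Rational(1, 107)) = Rational(-104, 107))
Add(Add(32544, Function('T')(w, 139)), Function('b')(-5, 6)) = Add(Add(32544, Rational(-104, 107)), Pow(Add(Pow(-5, 2), Pow(6, 2)), Rational(1, 2))) = Add(Rational(3482104, 107), Pow(Add(25, 36), Rational(1, 2))) = Add(Rational(3482104, 107), Pow(61, Rational(1, 2)))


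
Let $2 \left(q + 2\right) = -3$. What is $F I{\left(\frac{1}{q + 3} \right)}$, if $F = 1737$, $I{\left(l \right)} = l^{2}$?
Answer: $6948$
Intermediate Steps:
$q = - \frac{7}{2}$ ($q = -2 + \frac{1}{2} \left(-3\right) = -2 - \frac{3}{2} = - \frac{7}{2} \approx -3.5$)
$F I{\left(\frac{1}{q + 3} \right)} = 1737 \left(\frac{1}{- \frac{7}{2} + 3}\right)^{2} = 1737 \left(\frac{1}{- \frac{1}{2}}\right)^{2} = 1737 \left(-2\right)^{2} = 1737 \cdot 4 = 6948$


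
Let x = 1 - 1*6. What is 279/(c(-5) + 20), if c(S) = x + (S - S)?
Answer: 93/5 ≈ 18.600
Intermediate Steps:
x = -5 (x = 1 - 6 = -5)
c(S) = -5 (c(S) = -5 + (S - S) = -5 + 0 = -5)
279/(c(-5) + 20) = 279/(-5 + 20) = 279/15 = 279*(1/15) = 93/5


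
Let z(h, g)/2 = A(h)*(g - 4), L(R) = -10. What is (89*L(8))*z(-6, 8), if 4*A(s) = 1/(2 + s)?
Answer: 445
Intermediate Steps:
A(s) = 1/(4*(2 + s))
z(h, g) = (-4 + g)/(2*(2 + h)) (z(h, g) = 2*((1/(4*(2 + h)))*(g - 4)) = 2*((1/(4*(2 + h)))*(-4 + g)) = 2*((-4 + g)/(4*(2 + h))) = (-4 + g)/(2*(2 + h)))
(89*L(8))*z(-6, 8) = (89*(-10))*((-4 + 8)/(2*(2 - 6))) = -445*4/(-4) = -445*(-1)*4/4 = -890*(-1/2) = 445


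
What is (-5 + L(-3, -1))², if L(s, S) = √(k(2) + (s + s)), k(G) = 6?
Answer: 25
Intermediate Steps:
L(s, S) = √(6 + 2*s) (L(s, S) = √(6 + (s + s)) = √(6 + 2*s))
(-5 + L(-3, -1))² = (-5 + √(6 + 2*(-3)))² = (-5 + √(6 - 6))² = (-5 + √0)² = (-5 + 0)² = (-5)² = 25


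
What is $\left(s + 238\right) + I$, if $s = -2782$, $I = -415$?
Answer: $-2959$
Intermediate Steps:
$\left(s + 238\right) + I = \left(-2782 + 238\right) - 415 = -2544 - 415 = -2959$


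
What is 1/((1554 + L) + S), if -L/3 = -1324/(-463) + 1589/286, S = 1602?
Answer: 132418/414568095 ≈ 0.00031941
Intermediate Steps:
L = -3343113/132418 (L = -3*(-1324/(-463) + 1589/286) = -3*(-1324*(-1/463) + 1589*(1/286)) = -3*(1324/463 + 1589/286) = -3*1114371/132418 = -3343113/132418 ≈ -25.247)
1/((1554 + L) + S) = 1/((1554 - 3343113/132418) + 1602) = 1/(202434459/132418 + 1602) = 1/(414568095/132418) = 132418/414568095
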